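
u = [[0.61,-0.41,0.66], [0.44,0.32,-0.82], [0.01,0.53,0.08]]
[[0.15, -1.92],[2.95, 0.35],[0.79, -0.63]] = u@[[2.88, -1.84], [1.64, -0.89], [-1.41, -1.76]]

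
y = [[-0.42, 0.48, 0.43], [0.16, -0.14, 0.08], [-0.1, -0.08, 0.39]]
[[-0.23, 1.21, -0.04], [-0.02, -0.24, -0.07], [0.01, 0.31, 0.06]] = y@ [[-0.67, -1.05, -0.95], [-0.78, 0.95, -0.71], [-0.31, 0.72, -0.23]]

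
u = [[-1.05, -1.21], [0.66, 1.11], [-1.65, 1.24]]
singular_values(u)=[2.07, 2.05]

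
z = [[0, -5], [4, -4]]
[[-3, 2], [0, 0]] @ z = [[8, 7], [0, 0]]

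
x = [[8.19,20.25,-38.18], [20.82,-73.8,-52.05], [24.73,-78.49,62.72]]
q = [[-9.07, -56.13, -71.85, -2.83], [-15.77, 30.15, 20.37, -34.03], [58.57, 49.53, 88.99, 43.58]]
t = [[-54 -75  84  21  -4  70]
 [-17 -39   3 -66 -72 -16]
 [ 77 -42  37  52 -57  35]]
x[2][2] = 62.72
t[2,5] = 35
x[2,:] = [24.73, -78.49, 62.72]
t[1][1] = -39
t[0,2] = 84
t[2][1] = -42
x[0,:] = [8.19, 20.25, -38.18]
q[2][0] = 58.57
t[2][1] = -42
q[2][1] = 49.53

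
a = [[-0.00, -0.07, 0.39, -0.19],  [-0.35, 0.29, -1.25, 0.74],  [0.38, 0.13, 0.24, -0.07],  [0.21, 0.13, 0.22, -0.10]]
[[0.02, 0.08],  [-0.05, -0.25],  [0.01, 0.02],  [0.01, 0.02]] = a@[[-0.01, -0.03], [-0.01, -0.08], [0.05, 0.13], [0.02, -0.10]]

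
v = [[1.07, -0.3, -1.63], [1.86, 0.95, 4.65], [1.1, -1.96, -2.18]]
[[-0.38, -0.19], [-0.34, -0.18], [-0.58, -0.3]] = v@[[-0.29, -0.15], [0.11, 0.06], [0.02, 0.01]]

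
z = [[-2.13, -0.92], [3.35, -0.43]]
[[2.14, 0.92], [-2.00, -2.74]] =z @ [[-0.69, -0.73], [-0.73, 0.69]]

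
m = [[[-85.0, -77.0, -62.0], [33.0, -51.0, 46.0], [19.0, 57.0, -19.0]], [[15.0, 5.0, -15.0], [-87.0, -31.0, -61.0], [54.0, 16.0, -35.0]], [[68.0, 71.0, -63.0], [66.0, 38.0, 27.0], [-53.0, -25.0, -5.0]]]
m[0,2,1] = 57.0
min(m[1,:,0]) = -87.0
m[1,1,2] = -61.0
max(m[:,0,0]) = 68.0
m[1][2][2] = -35.0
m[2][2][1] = -25.0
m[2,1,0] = 66.0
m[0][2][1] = 57.0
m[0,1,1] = -51.0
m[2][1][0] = 66.0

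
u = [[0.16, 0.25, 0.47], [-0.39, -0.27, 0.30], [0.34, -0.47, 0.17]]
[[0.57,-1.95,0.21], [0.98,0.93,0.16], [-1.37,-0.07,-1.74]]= u@[[-2.58,  -2.39,  -2.0],[1.52,  -2.33,  2.23],[1.28,  -2.1,  -0.05]]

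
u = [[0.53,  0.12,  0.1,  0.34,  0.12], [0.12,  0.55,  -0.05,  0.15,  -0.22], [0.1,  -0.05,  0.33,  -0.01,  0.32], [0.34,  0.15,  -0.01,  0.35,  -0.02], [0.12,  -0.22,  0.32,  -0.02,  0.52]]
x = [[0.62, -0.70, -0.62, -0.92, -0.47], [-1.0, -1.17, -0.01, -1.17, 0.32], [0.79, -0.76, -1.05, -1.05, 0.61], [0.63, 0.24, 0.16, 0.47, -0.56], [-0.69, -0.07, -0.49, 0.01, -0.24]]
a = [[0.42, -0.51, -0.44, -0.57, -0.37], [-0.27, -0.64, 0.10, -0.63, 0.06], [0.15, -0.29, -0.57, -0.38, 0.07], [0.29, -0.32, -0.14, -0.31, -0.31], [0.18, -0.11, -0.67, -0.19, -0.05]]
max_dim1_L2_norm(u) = 0.66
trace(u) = 2.28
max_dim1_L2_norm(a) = 1.04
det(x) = -0.47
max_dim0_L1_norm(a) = 2.08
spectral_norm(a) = 1.58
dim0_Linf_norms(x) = [1.0, 1.17, 1.05, 1.17, 0.61]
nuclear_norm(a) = 3.05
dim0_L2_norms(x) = [1.7, 1.58, 1.32, 1.88, 1.03]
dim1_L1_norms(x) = [3.33, 3.67, 4.26, 2.06, 1.5]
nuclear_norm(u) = 2.28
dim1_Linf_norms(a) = [0.57, 0.64, 0.57, 0.32, 0.67]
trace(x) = -1.37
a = u @ x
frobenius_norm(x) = 3.43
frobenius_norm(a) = 1.87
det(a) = -0.00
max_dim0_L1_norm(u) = 1.21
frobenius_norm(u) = 1.32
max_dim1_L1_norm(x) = 4.26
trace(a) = -1.15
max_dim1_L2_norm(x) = 1.96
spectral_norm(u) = 0.91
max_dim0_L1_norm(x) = 3.73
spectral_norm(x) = 2.67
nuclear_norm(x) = 6.26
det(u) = 0.00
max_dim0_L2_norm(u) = 0.66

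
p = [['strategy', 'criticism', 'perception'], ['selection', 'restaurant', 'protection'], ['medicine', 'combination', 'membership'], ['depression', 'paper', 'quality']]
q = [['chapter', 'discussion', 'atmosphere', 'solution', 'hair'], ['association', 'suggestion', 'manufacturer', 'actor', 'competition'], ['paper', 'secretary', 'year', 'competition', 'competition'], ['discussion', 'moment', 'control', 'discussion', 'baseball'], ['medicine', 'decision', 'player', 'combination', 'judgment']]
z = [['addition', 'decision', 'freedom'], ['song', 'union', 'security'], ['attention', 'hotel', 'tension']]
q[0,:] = ['chapter', 'discussion', 'atmosphere', 'solution', 'hair']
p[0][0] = 'strategy'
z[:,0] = ['addition', 'song', 'attention']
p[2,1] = 'combination'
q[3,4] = 'baseball'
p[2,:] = ['medicine', 'combination', 'membership']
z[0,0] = 'addition'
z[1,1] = 'union'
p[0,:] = ['strategy', 'criticism', 'perception']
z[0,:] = ['addition', 'decision', 'freedom']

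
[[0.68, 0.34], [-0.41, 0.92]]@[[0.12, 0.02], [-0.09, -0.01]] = [[0.05, 0.01], [-0.13, -0.02]]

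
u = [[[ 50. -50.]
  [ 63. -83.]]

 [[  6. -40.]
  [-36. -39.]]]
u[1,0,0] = 6.0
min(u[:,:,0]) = -36.0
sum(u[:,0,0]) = 56.0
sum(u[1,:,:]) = -109.0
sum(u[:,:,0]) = 83.0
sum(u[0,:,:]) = -20.0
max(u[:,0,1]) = -40.0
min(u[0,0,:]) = -50.0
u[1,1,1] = -39.0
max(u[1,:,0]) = 6.0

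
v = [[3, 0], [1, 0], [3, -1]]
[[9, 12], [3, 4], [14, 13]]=v @ [[3, 4], [-5, -1]]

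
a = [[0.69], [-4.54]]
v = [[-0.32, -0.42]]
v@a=[[1.69]]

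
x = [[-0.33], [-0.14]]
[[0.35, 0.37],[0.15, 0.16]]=x @ [[-1.07, -1.11]]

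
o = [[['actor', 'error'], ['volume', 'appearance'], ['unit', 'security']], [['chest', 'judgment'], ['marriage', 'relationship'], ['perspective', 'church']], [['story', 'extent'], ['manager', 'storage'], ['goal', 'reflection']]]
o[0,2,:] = ['unit', 'security']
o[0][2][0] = 'unit'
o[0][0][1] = 'error'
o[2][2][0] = 'goal'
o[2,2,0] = 'goal'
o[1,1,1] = 'relationship'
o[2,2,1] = 'reflection'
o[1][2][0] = 'perspective'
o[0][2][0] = 'unit'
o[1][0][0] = 'chest'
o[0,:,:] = [['actor', 'error'], ['volume', 'appearance'], ['unit', 'security']]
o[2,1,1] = 'storage'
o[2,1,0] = 'manager'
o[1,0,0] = 'chest'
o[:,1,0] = ['volume', 'marriage', 'manager']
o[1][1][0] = 'marriage'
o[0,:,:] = [['actor', 'error'], ['volume', 'appearance'], ['unit', 'security']]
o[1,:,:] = [['chest', 'judgment'], ['marriage', 'relationship'], ['perspective', 'church']]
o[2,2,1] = 'reflection'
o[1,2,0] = 'perspective'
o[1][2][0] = 'perspective'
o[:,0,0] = ['actor', 'chest', 'story']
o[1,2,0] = 'perspective'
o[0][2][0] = 'unit'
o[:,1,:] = [['volume', 'appearance'], ['marriage', 'relationship'], ['manager', 'storage']]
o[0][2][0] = 'unit'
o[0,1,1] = 'appearance'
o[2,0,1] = 'extent'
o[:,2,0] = ['unit', 'perspective', 'goal']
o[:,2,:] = [['unit', 'security'], ['perspective', 'church'], ['goal', 'reflection']]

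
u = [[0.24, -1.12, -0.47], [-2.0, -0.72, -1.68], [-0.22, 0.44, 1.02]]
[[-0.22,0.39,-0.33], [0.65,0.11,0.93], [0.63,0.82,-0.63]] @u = [[-0.76, -0.18, -0.89], [-0.27, -0.4, 0.46], [-1.35, -1.57, -2.32]]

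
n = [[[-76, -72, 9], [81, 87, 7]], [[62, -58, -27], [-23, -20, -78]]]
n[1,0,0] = 62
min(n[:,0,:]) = -76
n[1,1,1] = -20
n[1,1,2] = -78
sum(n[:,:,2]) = -89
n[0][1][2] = 7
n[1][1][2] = -78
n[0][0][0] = -76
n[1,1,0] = -23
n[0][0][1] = -72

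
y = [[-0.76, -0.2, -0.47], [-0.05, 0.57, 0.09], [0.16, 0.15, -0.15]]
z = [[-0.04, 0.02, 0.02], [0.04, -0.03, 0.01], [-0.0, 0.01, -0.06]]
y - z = [[-0.72,-0.22,-0.49], [-0.09,0.60,0.08], [0.16,0.14,-0.09]]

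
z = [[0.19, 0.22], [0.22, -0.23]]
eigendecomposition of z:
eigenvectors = [[0.92, -0.39], [0.39, 0.92]]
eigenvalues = [0.28, -0.32]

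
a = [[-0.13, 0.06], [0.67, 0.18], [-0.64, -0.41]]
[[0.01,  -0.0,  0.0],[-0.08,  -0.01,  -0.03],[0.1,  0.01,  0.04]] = a@[[-0.09, -0.00, -0.03], [-0.10, -0.03, -0.04]]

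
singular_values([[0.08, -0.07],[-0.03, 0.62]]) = [0.63, 0.08]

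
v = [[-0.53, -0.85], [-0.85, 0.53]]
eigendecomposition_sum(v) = [[-0.77, -0.42], [-0.43, -0.24]] + [[0.24,-0.42], [-0.42,0.77]]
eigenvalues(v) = [-1.0, 1.0]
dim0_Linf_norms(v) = [0.85, 0.85]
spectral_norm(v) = 1.00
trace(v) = 0.00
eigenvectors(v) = [[-0.87,0.49],[-0.49,-0.87]]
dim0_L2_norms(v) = [1.0, 1.0]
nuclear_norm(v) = 2.00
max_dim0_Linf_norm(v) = 0.85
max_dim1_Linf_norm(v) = 0.85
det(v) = -1.00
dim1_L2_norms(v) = [1.0, 1.0]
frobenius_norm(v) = 1.42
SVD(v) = [[-0.53, -0.85],  [-0.85, 0.53]] @ diag([1.0016985574512922, 1.0016985574512922]) @ [[1.0, 0.00], [0.00, 1.00]]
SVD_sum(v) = [[-0.53,0.0],[-0.85,0.00]] + [[0.0, -0.85],[0.00, 0.53]]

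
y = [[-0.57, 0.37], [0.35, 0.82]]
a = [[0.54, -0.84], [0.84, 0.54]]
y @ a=[[0.00, 0.68], [0.88, 0.15]]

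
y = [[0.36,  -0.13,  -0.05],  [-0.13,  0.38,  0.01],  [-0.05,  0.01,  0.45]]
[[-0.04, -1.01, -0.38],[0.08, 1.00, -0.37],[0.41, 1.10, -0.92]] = y @ [[0.10,-1.8,-1.92], [0.22,1.96,-1.57], [0.91,2.21,-2.22]]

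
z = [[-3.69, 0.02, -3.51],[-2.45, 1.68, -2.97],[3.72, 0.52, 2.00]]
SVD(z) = [[-0.67, 0.1, 0.74],[-0.52, -0.78, -0.36],[0.54, -0.62, 0.57]] @ diag([7.59094888041447, 1.938870595441254, 0.5563055896425982]) @ [[0.75, -0.08, 0.65],[-0.40, -0.84, 0.37],[0.52, -0.54, -0.66]]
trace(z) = -0.01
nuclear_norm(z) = 10.09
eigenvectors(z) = [[(0.49-0.39j), (0.49+0.39j), (-0.18+0j)], [(0.03-0.38j), 0.03+0.38j, 0.95+0.00j], [(-0.68+0j), -0.68-0.00j, (0.26+0j)]]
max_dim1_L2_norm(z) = 5.09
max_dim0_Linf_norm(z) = 3.72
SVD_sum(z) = [[-3.82, 0.40, -3.31], [-2.95, 0.31, -2.55], [3.07, -0.32, 2.65]] + [[-0.08, -0.16, 0.07], [0.61, 1.26, -0.55], [0.49, 1.01, -0.44]] + [[0.21,-0.22,-0.27],[-0.10,0.11,0.13],[0.16,-0.17,-0.21]]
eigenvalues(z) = [(-0.67+2.4j), (-0.67-2.4j), (1.32+0j)]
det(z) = 8.19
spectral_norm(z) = 7.59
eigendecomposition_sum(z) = [[-1.97+0.51j,  (0.14+0.28j),  (-1.84-0.67j)], [-0.59+1.09j,  0.18+0.06j,  (-1.06+0.54j)], [2.04+0.91j,  (0.08-0.34j),  1.12+1.83j]] + [[-1.97-0.51j, 0.14-0.28j, (-1.84+0.67j)],[-0.59-1.09j, (0.18-0.06j), -1.06-0.54j],[2.04-0.91j, 0.08+0.34j, 1.12-1.83j]] + [[0.24+0.00j, -0.25-0.00j, 0.16+0.00j],[(-1.28-0j), (1.32+0j), (-0.86-0j)],[-0.36-0.00j, (0.37+0j), -0.24-0.00j]]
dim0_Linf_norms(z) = [3.72, 1.68, 3.51]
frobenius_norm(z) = 7.85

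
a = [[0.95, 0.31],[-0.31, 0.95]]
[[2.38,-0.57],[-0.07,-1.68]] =a@[[2.29, -0.02], [0.67, -1.77]]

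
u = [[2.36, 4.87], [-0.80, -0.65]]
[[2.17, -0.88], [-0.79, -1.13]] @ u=[[5.83,11.14], [-0.96,-3.11]]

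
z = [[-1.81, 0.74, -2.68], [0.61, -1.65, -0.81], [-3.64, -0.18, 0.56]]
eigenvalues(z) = [2.85, -3.96, -1.79]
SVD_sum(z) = [[-2.39, 0.31, -0.6],[0.57, -0.07, 0.15],[-3.21, 0.42, -0.81]] + [[0.55,0.15,-2.10], [0.21,0.06,-0.79], [-0.37,-0.10,1.42]] + [[0.03, 0.28, 0.03],  [-0.17, -1.63, -0.16],  [-0.05, -0.50, -0.05]]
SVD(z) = [[-0.59, -0.79, -0.16],  [0.14, -0.30, 0.94],  [-0.79, 0.53, 0.29]] @ diag([4.207702677384963, 2.7563247842073966, 1.7465142034038732]) @ [[0.96, -0.13, 0.24], [-0.25, -0.07, 0.97], [-0.10, -0.99, -0.10]]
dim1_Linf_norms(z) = [2.68, 1.65, 3.64]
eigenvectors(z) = [[-0.51, -0.78, 0.12], [-0.22, -0.01, 0.96], [0.83, -0.63, 0.26]]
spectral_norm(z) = 4.21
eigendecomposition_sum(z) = [[0.92,0.20,-1.14], [0.39,0.08,-0.49], [-1.49,-0.32,1.85]] + [[-2.76, 0.77, -1.50], [-0.05, 0.01, -0.03], [-2.23, 0.62, -1.21]] + [[0.03, -0.22, -0.04], [0.27, -1.75, -0.29], [0.07, -0.48, -0.08]]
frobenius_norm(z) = 5.32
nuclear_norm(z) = 8.71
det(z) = 20.26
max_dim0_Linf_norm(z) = 3.64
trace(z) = -2.90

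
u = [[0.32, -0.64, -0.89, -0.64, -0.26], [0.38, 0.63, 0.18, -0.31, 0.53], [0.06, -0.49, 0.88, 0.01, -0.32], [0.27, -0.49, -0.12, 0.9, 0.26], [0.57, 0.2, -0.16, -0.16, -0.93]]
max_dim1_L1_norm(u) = 2.75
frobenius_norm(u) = 2.52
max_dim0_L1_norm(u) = 2.45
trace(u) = 1.80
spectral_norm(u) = 1.52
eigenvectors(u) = [[(0.03+0j), -0.75+0.00j, -0.75-0.00j, 0.41+0.04j, (0.41-0.04j)], [(0.34+0j), 0.18+0.41j, (0.18-0.41j), 0.29+0.23j, 0.29-0.23j], [-0.07+0.00j, -0.15+0.18j, -0.15-0.18j, (-0.69+0j), -0.69-0.00j], [0.20+0.00j, 0.04+0.34j, (0.04-0.34j), (0.08-0.42j), 0.08+0.42j], [(-0.92+0j), (-0.2+0.15j), -0.20-0.15j, 0.19+0.05j, (0.19-0.05j)]]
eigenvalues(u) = [(-1+0j), (0.26+0.9j), (0.26-0.9j), (1.14+0.19j), (1.14-0.19j)]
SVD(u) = [[0.81, -0.13, 0.28, -0.31, -0.38], [-0.18, 0.63, 0.08, 0.22, -0.72], [-0.18, -0.39, -0.68, -0.36, -0.47], [-0.19, -0.66, 0.37, 0.53, -0.33], [0.49, 0.05, -0.55, 0.67, 0.06]] @ diag([1.519993819765749, 1.263379029216459, 1.158932177536235, 0.831546304961695, 0.6304753500222497]) @ [[0.27, -0.23, -0.64, -0.47, -0.5], [0.02, 0.79, -0.03, -0.57, 0.21], [-0.12, -0.08, -0.69, 0.18, 0.69], [0.58, 0.46, -0.20, 0.6, -0.21], [-0.76, 0.31, -0.28, 0.25, -0.44]]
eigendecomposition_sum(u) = [[-0.01+0.00j,-0.01+0.00j,(-0+0j),-0.00-0.00j,0.03-0.00j], [-0.11+0.00j,(-0.09+0j),(-0.02+0j),-0.02-0.00j,(0.32-0j)], [(0.02-0j),(0.02-0j),-0j,(0.01+0j),-0.07+0.00j], [-0.06+0.00j,(-0.06+0j),(-0.01+0j),(-0.01-0j),0.20-0.00j], [(0.29-0j),(0.26-0j),0.04-0.00j,(0.07+0j),(-0.89+0j)]] + [[0.11+0.40j, (-0.45+0.05j), -0.21+0.27j, -0.26+0.07j, -0.20+0.03j], [(0.19-0.15j), (0.13+0.23j), 0.20+0.05j, 0.10+0.12j, 0.06+0.10j], [0.12+0.05j, -0.08+0.12j, 0.02+0.10j, (-0.03+0.07j), -0.03+0.05j], [0.17-0.07j, 0.04+0.20j, 0.13+0.08j, (0.04+0.11j), 0.02+0.09j], [0.11+0.09j, (-0.11+0.1j), (-0+0.12j), (-0.05+0.07j), -0.05+0.05j]] + [[0.11-0.40j, -0.45-0.05j, (-0.21-0.27j), (-0.26-0.07j), -0.20-0.03j],[(0.19+0.15j), 0.13-0.23j, 0.20-0.05j, 0.10-0.12j, (0.06-0.1j)],[(0.12-0.05j), -0.08-0.12j, (0.02-0.1j), (-0.03-0.07j), (-0.03-0.05j)],[0.17+0.07j, 0.04-0.20j, (0.13-0.08j), (0.04-0.11j), 0.02-0.09j],[0.11-0.09j, (-0.11-0.1j), (-0-0.12j), (-0.05-0.07j), -0.05-0.05j]] + [[0.06-0.01j, (0.13-0.26j), -0.23-0.16j, -0.06+0.40j, (0.05+0.01j)], [(0.05+0.02j), 0.23-0.14j, (-0.1-0.24j), -0.24+0.28j, (0.04+0.03j)], [(-0.1+0.03j), -0.18+0.46j, 0.42+0.23j, (0.04-0.68j), -0.09+0.00j], [-0.01-0.06j, (-0.26-0.16j), -0.19+0.23j, 0.41+0.10j, 0.01-0.06j], [0.03-0.00j, (0.08-0.12j), (-0.1-0.09j), -0.06+0.19j, (0.03+0.01j)]] + [[0.06+0.01j, (0.13+0.26j), (-0.23+0.16j), (-0.06-0.4j), (0.05-0.01j)], [(0.05-0.02j), 0.23+0.14j, (-0.1+0.24j), -0.24-0.28j, (0.04-0.03j)], [-0.10-0.03j, (-0.18-0.46j), 0.42-0.23j, (0.04+0.68j), -0.09-0.00j], [-0.01+0.06j, (-0.26+0.16j), (-0.19-0.23j), 0.41-0.10j, 0.01+0.06j], [(0.03+0j), 0.08+0.12j, -0.10+0.09j, -0.06-0.19j, 0.03-0.01j]]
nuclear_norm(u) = 5.40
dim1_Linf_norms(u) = [0.89, 0.63, 0.88, 0.9, 0.93]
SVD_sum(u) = [[0.33, -0.29, -0.79, -0.58, -0.61],  [-0.07, 0.06, 0.18, 0.13, 0.14],  [-0.07, 0.06, 0.18, 0.13, 0.14],  [-0.08, 0.07, 0.18, 0.14, 0.14],  [0.20, -0.17, -0.48, -0.35, -0.37]] + [[-0.00, -0.13, 0.0, 0.1, -0.04],[0.01, 0.63, -0.02, -0.45, 0.17],[-0.01, -0.39, 0.01, 0.28, -0.10],[-0.02, -0.66, 0.02, 0.47, -0.18],[0.00, 0.05, -0.00, -0.04, 0.01]] + [[-0.04, -0.03, -0.23, 0.06, 0.23], [-0.01, -0.01, -0.06, 0.02, 0.06], [0.09, 0.06, 0.55, -0.14, -0.55], [-0.05, -0.03, -0.30, 0.08, 0.30], [0.07, 0.05, 0.44, -0.12, -0.44]] + [[-0.15, -0.12, 0.05, -0.16, 0.05], [0.11, 0.08, -0.04, 0.11, -0.04], [-0.17, -0.14, 0.06, -0.18, 0.06], [0.26, 0.20, -0.09, 0.26, -0.09], [0.32, 0.26, -0.11, 0.33, -0.12]] + [[0.18, -0.07, 0.07, -0.06, 0.11], [0.34, -0.14, 0.13, -0.12, 0.2], [0.22, -0.09, 0.08, -0.08, 0.13], [0.16, -0.06, 0.06, -0.05, 0.09], [-0.03, 0.01, -0.01, 0.01, -0.02]]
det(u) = -1.17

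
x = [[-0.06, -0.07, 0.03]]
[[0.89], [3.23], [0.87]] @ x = [[-0.05, -0.06, 0.03],[-0.19, -0.23, 0.10],[-0.05, -0.06, 0.03]]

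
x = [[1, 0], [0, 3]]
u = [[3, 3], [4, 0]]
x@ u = [[3, 3], [12, 0]]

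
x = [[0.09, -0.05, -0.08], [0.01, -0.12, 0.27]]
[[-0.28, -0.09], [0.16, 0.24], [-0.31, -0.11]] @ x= [[-0.03, 0.02, -0.0], [0.02, -0.04, 0.05], [-0.03, 0.03, -0.0]]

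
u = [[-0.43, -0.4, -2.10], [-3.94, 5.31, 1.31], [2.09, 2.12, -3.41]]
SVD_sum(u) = [[0.35, -0.45, -0.15], [-4.01, 5.12, 1.73], [0.3, -0.39, -0.13]] + [[0.42,  0.69,  -1.05],  [0.14,  0.24,  -0.36],  [1.42,  2.31,  -3.55]] + [[-1.20, -0.64, -0.9], [-0.08, -0.04, -0.06], [0.36, 0.19, 0.27]]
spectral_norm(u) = 6.77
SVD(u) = [[0.09, -0.28, 0.96], [-0.99, -0.1, 0.06], [0.08, -0.95, -0.29]] @ diag([6.7692883805464605, 4.6847808855927795, 1.7061251053141457]) @ [[0.60, -0.76, -0.26], [-0.32, -0.52, 0.79], [-0.74, -0.39, -0.55]]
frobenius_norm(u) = 8.41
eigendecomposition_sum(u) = [[(0.36+0j), -0.68+0.00j, (-0.17-0j)], [(-2.85-0j), 5.43-0.00j, 1.38+0.00j], [(-0.56-0j), 1.07-0.00j, (0.27+0j)]] + [[-0.39+1.72j, 0.14+0.43j, (-0.96-1.09j)], [(-0.54+0.45j), (-0.06+0.17j), -0.04-0.58j], [1.32+1.80j, (0.53+0.22j), -1.84+0.02j]] + [[-0.39-1.72j, (0.14-0.43j), (-0.96+1.09j)], [-0.54-0.45j, (-0.06-0.17j), (-0.04+0.58j)], [(1.32-1.8j), (0.53-0.22j), (-1.84-0.02j)]]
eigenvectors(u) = [[-0.12+0.00j, -0.39-0.46j, -0.39+0.46j], [0.97+0.00j, (-0.01-0.24j), -0.01+0.24j], [(0.19+0j), (-0.76+0j), -0.76-0.00j]]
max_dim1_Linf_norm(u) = 5.31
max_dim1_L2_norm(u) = 6.74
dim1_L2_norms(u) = [2.18, 6.74, 4.53]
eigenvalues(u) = [(6.06+0j), (-2.3+1.91j), (-2.3-1.91j)]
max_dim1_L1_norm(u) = 10.56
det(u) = 54.11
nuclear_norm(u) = 13.16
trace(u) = 1.47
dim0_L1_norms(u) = [6.46, 7.83, 6.82]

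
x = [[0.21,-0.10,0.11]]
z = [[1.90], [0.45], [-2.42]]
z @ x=[[0.4, -0.19, 0.21], [0.09, -0.05, 0.05], [-0.51, 0.24, -0.27]]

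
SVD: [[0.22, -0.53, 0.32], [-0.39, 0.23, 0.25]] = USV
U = [[-0.88, 0.48], [0.48, 0.88]]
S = [0.71, 0.44]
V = [[-0.54, 0.81, -0.23], [-0.53, -0.12, 0.84]]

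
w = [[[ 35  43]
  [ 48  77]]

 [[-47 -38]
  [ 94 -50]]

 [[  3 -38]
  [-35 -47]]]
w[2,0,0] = 3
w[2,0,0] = 3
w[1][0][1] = -38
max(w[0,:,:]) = 77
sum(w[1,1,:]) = 44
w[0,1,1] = 77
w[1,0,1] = -38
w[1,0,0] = -47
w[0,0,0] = 35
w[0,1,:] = [48, 77]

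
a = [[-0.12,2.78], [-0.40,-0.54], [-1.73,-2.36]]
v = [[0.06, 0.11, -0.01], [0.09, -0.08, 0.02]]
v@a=[[-0.03, 0.13], [-0.01, 0.25]]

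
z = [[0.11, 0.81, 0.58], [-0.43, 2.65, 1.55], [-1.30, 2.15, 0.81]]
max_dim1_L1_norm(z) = 4.63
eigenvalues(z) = [3.48, 0.13, -0.04]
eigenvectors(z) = [[0.28,0.48,-0.32], [0.81,0.52,-0.51], [0.51,-0.71,0.80]]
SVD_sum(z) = [[-0.25, 0.79, 0.4], [-0.83, 2.63, 1.35], [-0.69, 2.18, 1.12]] + [[0.36, 0.02, 0.18], [0.40, 0.02, 0.2], [-0.61, -0.04, -0.31]] + [[0.00, 0.00, -0.0],  [-0.0, -0.0, 0.00],  [0.00, 0.00, -0.00]]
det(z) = -0.02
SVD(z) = [[0.22, -0.44, 0.87], [0.75, -0.49, -0.44], [0.62, 0.75, 0.22]] @ diag([4.092901609329211, 0.9117190242809897, 0.004983684827963288]) @ [[-0.27, 0.86, 0.44], [-0.89, -0.05, -0.45], [0.36, 0.51, -0.78]]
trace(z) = 3.57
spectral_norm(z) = 4.09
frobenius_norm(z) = 4.19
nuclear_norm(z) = 5.01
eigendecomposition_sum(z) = [[-0.33,1.01,0.51], [-0.93,2.88,1.47], [-0.59,1.83,0.93]] + [[0.36, -0.16, 0.05], [0.39, -0.17, 0.05], [-0.53, 0.23, -0.07]] + [[0.07, -0.04, 0.02], [0.11, -0.06, 0.03], [-0.18, 0.1, -0.05]]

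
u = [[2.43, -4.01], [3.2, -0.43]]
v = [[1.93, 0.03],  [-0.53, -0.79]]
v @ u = [[4.79, -7.75], [-3.82, 2.47]]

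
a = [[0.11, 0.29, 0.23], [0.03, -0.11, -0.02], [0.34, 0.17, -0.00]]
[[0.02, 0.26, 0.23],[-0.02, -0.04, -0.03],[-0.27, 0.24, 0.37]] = a @ [[-0.71, 0.52, 0.84],  [-0.17, 0.39, 0.51],  [0.65, 0.39, -0.04]]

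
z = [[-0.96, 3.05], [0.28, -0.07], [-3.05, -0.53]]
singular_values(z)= [3.37, 2.93]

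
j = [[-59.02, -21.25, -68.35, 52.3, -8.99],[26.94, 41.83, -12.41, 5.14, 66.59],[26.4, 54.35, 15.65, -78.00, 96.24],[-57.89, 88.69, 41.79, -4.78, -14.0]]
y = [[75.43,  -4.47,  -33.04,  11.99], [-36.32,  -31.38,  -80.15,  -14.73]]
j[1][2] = -12.41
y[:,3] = [11.99, -14.73]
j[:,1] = [-21.25, 41.83, 54.35, 88.69]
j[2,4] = 96.24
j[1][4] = 66.59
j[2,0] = 26.4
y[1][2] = -80.15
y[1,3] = -14.73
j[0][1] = -21.25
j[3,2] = 41.79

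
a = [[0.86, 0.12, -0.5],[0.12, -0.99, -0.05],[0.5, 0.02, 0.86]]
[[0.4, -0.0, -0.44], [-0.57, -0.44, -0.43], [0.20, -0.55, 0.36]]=a @ [[0.38, -0.33, -0.24], [0.62, 0.43, 0.38], [-0.0, -0.46, 0.55]]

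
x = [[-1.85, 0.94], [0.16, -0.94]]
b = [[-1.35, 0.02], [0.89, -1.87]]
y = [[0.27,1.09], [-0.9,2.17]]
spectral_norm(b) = 2.19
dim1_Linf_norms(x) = [1.85, 0.94]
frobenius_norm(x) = 2.28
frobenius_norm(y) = 2.60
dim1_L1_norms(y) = [1.36, 3.07]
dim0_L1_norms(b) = [2.24, 1.89]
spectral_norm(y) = 2.53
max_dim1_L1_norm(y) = 3.07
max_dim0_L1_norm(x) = 2.01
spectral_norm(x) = 2.16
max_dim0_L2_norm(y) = 2.43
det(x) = 1.59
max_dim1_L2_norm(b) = 2.07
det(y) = 1.57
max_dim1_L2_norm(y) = 2.35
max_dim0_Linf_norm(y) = 2.17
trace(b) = -3.22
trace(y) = 2.44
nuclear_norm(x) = 2.90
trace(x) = -2.79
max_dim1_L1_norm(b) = 2.76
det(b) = 2.51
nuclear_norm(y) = 3.15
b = x @ y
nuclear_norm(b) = 3.34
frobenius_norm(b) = 2.47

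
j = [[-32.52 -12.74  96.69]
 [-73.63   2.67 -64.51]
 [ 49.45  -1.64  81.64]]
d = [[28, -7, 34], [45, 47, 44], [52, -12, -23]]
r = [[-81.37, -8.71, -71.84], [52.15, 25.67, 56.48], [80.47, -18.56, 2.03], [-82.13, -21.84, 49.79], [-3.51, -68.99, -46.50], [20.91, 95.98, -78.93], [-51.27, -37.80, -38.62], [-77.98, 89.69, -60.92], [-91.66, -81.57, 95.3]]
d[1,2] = 44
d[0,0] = 28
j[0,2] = 96.69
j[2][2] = 81.64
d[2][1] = -12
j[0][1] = -12.74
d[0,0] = 28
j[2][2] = 81.64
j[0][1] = -12.74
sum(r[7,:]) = -49.21000000000001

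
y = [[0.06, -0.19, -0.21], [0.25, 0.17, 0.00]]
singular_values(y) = [0.32, 0.26]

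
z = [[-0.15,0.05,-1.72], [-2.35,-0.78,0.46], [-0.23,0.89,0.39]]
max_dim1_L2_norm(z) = 2.52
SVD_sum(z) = [[0.33, 0.11, -0.10], [-2.29, -0.75, 0.70], [-0.05, -0.02, 0.01]] + [[-0.39, -0.29, -1.6], [-0.06, -0.04, -0.24], [0.11, 0.08, 0.45]] + [[-0.08, 0.23, -0.02], [-0.01, 0.02, -0.0], [-0.29, 0.82, -0.08]]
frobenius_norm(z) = 3.21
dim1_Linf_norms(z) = [1.72, 2.35, 0.89]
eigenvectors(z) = [[-0.05+0.45j, -0.05-0.45j, (-0.53+0j)], [-0.80+0.00j, (-0.8-0j), (0.63+0j)], [(0.26+0.28j), (0.26-0.28j), (0.56+0j)]]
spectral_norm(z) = 2.53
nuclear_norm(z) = 5.20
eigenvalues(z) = [(-1.07+1.17j), (-1.07-1.17j), (1.61+0j)]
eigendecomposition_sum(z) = [[-0.31+0.48j, 0.16+0.33j, -0.48+0.08j], [-0.90-0.45j, (-0.55+0.35j), (-0.23-0.82j)], [(0.13+0.45j), 0.30+0.08j, (-0.21+0.34j)]] + [[-0.31-0.48j, (0.16-0.33j), -0.48-0.08j], [-0.90+0.45j, (-0.55-0.35j), -0.23+0.82j], [0.13-0.45j, 0.30-0.08j, -0.21-0.34j]] + [[0.47+0.00j, -0.28+0.00j, -0.77-0.00j], [(-0.56-0j), (0.33-0j), (0.91+0j)], [-0.50-0.00j, (0.29-0j), (0.81+0j)]]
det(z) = 4.05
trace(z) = -0.54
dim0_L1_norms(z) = [2.73, 1.72, 2.57]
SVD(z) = [[0.14, 0.95, 0.27], [-0.99, 0.14, 0.02], [-0.02, -0.27, 0.96]] @ diag([2.5320493398841943, 1.754850874768072, 0.9122634201357351]) @ [[0.91, 0.30, -0.28], [-0.24, -0.17, -0.96], [-0.34, 0.94, -0.09]]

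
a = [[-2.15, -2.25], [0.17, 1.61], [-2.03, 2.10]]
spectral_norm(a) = 3.50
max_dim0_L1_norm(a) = 5.96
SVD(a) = [[0.77, 0.53], [-0.46, 0.07], [-0.45, 0.84]] @ diag([3.5028951244071327, 2.926879865557303]) @ [[-0.24, -0.97], [-0.97, 0.24]]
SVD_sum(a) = [[-0.63, -2.62], [0.38, 1.56], [0.37, 1.52]] + [[-1.52, 0.37], [-0.21, 0.05], [-2.40, 0.58]]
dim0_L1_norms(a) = [4.35, 5.96]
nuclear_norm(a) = 6.43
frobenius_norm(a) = 4.56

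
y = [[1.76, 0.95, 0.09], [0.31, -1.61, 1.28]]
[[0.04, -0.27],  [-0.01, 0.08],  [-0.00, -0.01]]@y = [[-0.01, 0.47, -0.34], [0.01, -0.14, 0.1], [-0.0, 0.02, -0.01]]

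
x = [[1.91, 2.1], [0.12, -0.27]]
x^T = [[1.91, 0.12], [2.10, -0.27]]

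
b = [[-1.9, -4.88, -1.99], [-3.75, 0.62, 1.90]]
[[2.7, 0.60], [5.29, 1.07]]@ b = [[-7.38,  -12.8,  -4.23],[-14.06,  -25.15,  -8.49]]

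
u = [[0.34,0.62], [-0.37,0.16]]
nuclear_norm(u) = 1.11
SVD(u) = [[1.00, -0.08], [-0.08, -1.00]] @ diag([0.7085785846106845, 0.40052014859569707]) @ [[0.52, 0.85], [0.85, -0.52]]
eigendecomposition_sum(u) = [[(0.17+0.21j),(0.31-0.16j)], [-0.18+0.10j,(0.08+0.26j)]] + [[(0.17-0.21j), (0.31+0.16j)], [-0.18-0.10j, (0.08-0.26j)]]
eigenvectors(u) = [[(0.79+0j), 0.79-0.00j], [-0.11+0.60j, -0.11-0.60j]]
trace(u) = 0.50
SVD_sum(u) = [[0.37, 0.6],[-0.03, -0.05]] + [[-0.03,0.02], [-0.34,0.21]]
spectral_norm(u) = 0.71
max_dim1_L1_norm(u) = 0.96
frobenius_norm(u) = 0.81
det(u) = 0.28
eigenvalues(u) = [(0.25+0.47j), (0.25-0.47j)]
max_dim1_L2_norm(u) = 0.71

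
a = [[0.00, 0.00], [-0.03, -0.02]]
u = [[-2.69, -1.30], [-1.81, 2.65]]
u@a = [[0.04, 0.03], [-0.08, -0.05]]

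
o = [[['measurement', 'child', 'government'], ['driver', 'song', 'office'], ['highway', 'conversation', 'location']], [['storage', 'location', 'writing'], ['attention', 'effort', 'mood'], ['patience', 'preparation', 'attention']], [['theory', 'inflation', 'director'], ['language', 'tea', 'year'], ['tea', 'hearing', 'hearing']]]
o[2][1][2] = 'year'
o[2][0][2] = 'director'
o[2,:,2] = ['director', 'year', 'hearing']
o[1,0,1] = 'location'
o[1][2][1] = 'preparation'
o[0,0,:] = ['measurement', 'child', 'government']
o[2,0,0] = 'theory'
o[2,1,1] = 'tea'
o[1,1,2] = 'mood'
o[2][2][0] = 'tea'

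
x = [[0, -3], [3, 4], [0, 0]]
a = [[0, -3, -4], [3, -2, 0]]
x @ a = [[-9, 6, 0], [12, -17, -12], [0, 0, 0]]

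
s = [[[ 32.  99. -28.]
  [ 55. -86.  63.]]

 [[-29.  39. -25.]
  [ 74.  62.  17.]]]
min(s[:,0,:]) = -29.0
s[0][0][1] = 99.0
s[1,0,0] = -29.0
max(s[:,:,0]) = 74.0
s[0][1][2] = 63.0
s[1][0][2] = -25.0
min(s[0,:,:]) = -86.0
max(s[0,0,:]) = 99.0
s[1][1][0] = 74.0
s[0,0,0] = 32.0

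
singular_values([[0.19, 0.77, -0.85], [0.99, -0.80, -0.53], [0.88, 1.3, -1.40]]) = [2.4, 1.37, 0.2]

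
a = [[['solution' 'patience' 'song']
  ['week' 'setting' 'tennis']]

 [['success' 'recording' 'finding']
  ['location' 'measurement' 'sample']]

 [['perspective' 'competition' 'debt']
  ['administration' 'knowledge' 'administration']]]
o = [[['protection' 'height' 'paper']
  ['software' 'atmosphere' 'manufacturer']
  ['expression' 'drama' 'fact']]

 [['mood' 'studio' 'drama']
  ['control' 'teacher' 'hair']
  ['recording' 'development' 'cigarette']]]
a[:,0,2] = ['song', 'finding', 'debt']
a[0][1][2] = 'tennis'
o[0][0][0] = 'protection'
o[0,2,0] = 'expression'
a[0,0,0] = 'solution'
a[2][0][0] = 'perspective'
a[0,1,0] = 'week'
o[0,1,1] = 'atmosphere'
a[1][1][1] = 'measurement'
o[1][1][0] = 'control'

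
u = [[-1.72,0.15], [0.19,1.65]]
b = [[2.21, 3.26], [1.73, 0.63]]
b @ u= [[-3.18, 5.71], [-2.86, 1.3]]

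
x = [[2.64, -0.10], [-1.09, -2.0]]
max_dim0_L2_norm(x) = 2.86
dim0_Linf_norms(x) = [2.64, 2.0]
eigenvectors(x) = [[0.97, 0.02], [-0.23, 1.0]]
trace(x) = 0.64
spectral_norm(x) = 2.98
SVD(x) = [[-0.81, 0.58], [0.58, 0.81]] @ diag([2.9845111943761644, 1.8056558173260369]) @ [[-0.93, -0.36],  [0.36, -0.93]]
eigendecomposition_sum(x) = [[2.65, -0.06],  [-0.62, 0.01]] + [[-0.01, -0.04], [-0.47, -2.01]]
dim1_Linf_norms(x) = [2.64, 2.0]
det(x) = -5.39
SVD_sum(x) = [[2.26,0.88],[-1.62,-0.64]] + [[0.38,-0.98], [0.53,-1.36]]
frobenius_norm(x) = 3.49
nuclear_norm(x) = 4.79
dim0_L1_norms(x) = [3.73, 2.1]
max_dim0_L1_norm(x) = 3.73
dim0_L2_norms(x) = [2.86, 2.0]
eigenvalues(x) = [2.66, -2.02]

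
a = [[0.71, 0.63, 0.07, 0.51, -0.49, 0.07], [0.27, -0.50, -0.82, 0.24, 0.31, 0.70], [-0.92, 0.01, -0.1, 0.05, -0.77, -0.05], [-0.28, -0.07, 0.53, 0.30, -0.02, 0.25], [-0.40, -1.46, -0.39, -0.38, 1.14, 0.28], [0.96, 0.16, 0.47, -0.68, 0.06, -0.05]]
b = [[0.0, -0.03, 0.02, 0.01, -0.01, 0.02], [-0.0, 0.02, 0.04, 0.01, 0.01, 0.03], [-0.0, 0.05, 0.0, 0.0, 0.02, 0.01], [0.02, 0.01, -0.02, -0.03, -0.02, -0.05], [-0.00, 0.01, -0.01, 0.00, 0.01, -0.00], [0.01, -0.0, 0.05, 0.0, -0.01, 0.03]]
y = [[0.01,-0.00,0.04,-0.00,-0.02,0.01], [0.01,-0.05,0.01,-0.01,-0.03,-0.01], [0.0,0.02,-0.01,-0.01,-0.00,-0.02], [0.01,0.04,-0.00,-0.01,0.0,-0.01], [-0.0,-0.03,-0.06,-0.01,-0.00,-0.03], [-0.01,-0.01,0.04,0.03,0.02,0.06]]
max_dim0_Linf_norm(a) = 1.46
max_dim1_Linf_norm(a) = 1.46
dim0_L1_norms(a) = [3.54, 2.83, 2.38, 2.16, 2.79, 1.4]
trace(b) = 0.03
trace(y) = -0.00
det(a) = -0.29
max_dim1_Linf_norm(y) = 0.06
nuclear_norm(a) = 6.62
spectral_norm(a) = 2.37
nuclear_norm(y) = 0.26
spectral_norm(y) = 0.11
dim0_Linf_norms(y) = [0.01, 0.05, 0.06, 0.03, 0.03, 0.06]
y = a @ b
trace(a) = 1.50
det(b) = 0.00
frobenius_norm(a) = 3.26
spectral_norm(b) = 0.10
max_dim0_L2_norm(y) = 0.08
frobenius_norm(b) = 0.13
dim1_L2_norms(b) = [0.04, 0.06, 0.05, 0.07, 0.02, 0.06]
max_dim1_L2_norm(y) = 0.08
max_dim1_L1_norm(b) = 0.15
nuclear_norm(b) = 0.23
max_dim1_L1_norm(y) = 0.17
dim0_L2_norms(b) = [0.02, 0.06, 0.07, 0.03, 0.03, 0.07]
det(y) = 0.00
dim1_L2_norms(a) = [1.19, 1.28, 1.21, 0.72, 1.99, 1.28]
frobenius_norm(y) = 0.15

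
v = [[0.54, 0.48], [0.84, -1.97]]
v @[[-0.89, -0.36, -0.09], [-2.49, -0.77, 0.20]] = [[-1.68, -0.56, 0.05], [4.16, 1.21, -0.47]]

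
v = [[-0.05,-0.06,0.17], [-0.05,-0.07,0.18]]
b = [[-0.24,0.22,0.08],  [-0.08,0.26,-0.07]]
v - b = [[0.19, -0.28, 0.09], [0.03, -0.33, 0.25]]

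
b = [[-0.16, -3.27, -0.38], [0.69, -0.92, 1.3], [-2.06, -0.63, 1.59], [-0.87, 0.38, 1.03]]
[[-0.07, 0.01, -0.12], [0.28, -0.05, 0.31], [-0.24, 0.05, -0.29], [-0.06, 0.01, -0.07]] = b@[[0.20, -0.04, 0.23],[0.00, 0.00, 0.01],[0.11, -0.02, 0.12]]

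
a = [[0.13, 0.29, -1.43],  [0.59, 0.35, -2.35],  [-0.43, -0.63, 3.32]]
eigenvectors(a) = [[-0.33, -0.31, -0.26],  [-0.55, -0.93, 0.95],  [0.77, -0.22, 0.14]]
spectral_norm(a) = 4.44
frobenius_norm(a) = 4.44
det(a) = -0.00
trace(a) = 3.80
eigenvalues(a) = [3.96, 0.0, -0.16]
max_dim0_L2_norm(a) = 4.31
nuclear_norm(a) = 4.70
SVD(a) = [[-0.33, 0.39, 0.86],[-0.55, -0.82, 0.17],[0.77, -0.42, 0.49]] @ diag([4.4351606690306005, 0.26935076280976916, 8.036069163889006e-05]) @ [[-0.16, -0.17, 0.97], [-0.94, 0.34, -0.09], [0.31, 0.93, 0.22]]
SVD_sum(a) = [[0.23, 0.25, -1.42], [0.38, 0.42, -2.37], [-0.54, -0.59, 3.31]] + [[-0.10, 0.04, -0.01], [0.21, -0.07, 0.02], [0.11, -0.04, 0.01]] + [[0.00, 0.00, 0.00], [0.0, 0.00, 0.0], [0.0, 0.00, 0.0]]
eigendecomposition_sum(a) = [[0.20, 0.26, -1.42], [0.34, 0.44, -2.39], [-0.47, -0.62, 3.31]] + [[0.0,0.0,0.00],  [0.00,0.0,0.0],  [0.0,0.0,0.0]] + [[-0.07, 0.03, -0.01], [0.25, -0.09, 0.04], [0.04, -0.01, 0.01]]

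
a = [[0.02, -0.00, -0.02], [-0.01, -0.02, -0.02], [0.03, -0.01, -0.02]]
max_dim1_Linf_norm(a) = 0.03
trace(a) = -0.02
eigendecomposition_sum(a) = [[0.01+0.01j, 0.00-0.00j, (-0.01+0j)],[(-0.01+0.01j), 0j, -0.01j],[(0.01-0j), (-0-0j), -0.00+0.01j]] + [[(0.01-0.01j), 0j, (-0.01-0j)], [-0.01-0.01j, 0.00-0.00j, 0.00+0.01j], [0.01+0.00j, -0.00+0.00j, -0.00-0.01j]] + [[-0j, -0.00+0.00j, -0.00-0.00j], [0.01-0.00j, -0.02+0.00j, -0.02-0.00j], [-0j, -0.01+0.00j, -0.01-0.00j]]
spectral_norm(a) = 0.05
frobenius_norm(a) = 0.06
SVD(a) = [[-0.57, 0.17, -0.8], [-0.26, -0.97, -0.02], [-0.78, 0.19, 0.60]] @ diag([0.047336503280549704, 0.028350119363133586, 0.007451589714053244]) @ [[-0.68, 0.27, 0.68],[0.67, 0.61, 0.42],[0.3, -0.74, 0.60]]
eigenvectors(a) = [[0.36+0.42j, 0.36-0.42j, 0.16+0.00j], [-0.51+0.18j, -0.51-0.18j, 0.90+0.00j], [(0.63+0j), 0.63-0.00j, 0.40+0.00j]]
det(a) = -0.00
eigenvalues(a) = [(0.01+0.02j), (0.01-0.02j), (-0.03+0j)]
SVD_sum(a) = [[0.02, -0.01, -0.02], [0.01, -0.0, -0.01], [0.02, -0.01, -0.02]] + [[0.0, 0.0, 0.0], [-0.02, -0.02, -0.01], [0.0, 0.0, 0.0]] + [[-0.0, 0.0, -0.0], [-0.0, 0.00, -0.0], [0.00, -0.0, 0.0]]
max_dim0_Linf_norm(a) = 0.03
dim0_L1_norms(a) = [0.06, 0.03, 0.06]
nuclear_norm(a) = 0.08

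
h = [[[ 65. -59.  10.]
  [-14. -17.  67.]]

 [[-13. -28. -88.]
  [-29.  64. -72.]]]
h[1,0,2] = -88.0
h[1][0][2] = -88.0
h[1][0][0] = -13.0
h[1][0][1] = -28.0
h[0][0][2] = 10.0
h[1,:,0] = [-13.0, -29.0]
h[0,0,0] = 65.0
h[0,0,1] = -59.0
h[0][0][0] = 65.0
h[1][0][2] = -88.0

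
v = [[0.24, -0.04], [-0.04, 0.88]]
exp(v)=[[1.27, -0.07],[-0.07, 2.41]]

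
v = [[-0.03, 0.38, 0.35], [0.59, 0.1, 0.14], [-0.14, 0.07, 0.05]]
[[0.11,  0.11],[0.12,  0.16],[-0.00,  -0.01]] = v @ [[0.13,  0.21], [-0.05,  0.25], [0.38,  0.07]]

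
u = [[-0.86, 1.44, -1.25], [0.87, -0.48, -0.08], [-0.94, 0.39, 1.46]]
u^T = [[-0.86, 0.87, -0.94], [1.44, -0.48, 0.39], [-1.25, -0.08, 1.46]]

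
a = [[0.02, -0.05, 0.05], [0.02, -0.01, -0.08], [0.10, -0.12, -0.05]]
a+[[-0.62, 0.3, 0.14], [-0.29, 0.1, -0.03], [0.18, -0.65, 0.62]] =[[-0.60, 0.25, 0.19], [-0.27, 0.09, -0.11], [0.28, -0.77, 0.57]]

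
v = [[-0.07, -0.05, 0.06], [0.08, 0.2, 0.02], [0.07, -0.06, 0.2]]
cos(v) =[[1.00, 0.01, -0.0], [-0.01, 0.98, -0.01], [-0.0, 0.01, 0.98]]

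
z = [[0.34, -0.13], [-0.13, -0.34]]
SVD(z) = [[-0.93, 0.36],[0.36, 0.93]] @ diag([0.3640054944640259, 0.3640054944640259]) @ [[-1.00,-0.00], [-0.00,-1.00]]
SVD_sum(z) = [[0.34, 0.00], [-0.13, 0.00]] + [[0.00,-0.13], [0.00,-0.34]]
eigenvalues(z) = [0.36, -0.36]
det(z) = -0.13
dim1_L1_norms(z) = [0.47, 0.47]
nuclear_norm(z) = 0.73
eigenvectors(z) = [[0.98, 0.18], [-0.18, 0.98]]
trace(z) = 0.00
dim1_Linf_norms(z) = [0.34, 0.34]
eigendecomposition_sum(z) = [[0.35, -0.06], [-0.06, 0.01]] + [[-0.01,-0.06], [-0.06,-0.35]]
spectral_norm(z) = 0.36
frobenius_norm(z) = 0.51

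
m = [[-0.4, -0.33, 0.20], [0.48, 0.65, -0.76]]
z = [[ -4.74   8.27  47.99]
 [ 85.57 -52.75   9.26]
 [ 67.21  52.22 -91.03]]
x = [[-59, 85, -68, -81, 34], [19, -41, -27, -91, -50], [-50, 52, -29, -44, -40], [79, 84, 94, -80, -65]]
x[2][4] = -40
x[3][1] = 84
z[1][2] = 9.26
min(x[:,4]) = -65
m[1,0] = 0.48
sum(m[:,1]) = 0.317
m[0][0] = -0.397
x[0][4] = 34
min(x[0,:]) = -81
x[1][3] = -91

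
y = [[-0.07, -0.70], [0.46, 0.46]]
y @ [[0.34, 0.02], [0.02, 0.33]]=[[-0.04,  -0.23], [0.17,  0.16]]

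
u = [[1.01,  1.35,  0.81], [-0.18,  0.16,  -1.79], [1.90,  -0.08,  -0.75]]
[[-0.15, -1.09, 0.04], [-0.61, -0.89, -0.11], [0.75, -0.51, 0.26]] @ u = [[0.12, -0.38, 1.80], [-0.66, -0.96, 1.18], [1.34, 0.91, 1.33]]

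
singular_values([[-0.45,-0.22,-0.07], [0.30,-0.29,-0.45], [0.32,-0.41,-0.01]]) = [0.75, 0.49, 0.31]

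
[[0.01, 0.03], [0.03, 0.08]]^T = [[0.01, 0.03],[0.03, 0.08]]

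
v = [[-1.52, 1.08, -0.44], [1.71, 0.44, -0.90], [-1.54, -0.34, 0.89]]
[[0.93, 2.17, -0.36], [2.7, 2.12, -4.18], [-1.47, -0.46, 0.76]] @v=[[2.85, 2.08, -2.68], [5.96, 5.27, -6.82], [0.28, -2.05, 1.74]]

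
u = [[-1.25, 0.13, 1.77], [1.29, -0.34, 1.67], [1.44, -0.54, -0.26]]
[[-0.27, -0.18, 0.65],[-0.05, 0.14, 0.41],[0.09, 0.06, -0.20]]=u@[[0.12, 0.2, -0.08], [0.20, 0.41, 0.01], [-0.08, 0.01, 0.31]]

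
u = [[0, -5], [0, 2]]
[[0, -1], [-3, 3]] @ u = [[0, -2], [0, 21]]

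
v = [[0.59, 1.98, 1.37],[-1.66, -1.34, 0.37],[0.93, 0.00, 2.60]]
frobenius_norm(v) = 4.30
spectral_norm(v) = 3.46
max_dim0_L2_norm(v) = 2.96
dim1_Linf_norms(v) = [1.98, 1.66, 2.6]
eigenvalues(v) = [(-0.6+1.6j), (-0.6-1.6j), (3.05+0j)]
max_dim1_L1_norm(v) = 3.94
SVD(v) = [[0.66,0.25,0.71], [-0.34,-0.74,0.58], [0.67,-0.62,-0.40]] @ diag([3.4560058734916415, 2.293367201152171, 1.120218854988046]) @ [[0.46, 0.51, 0.73], [0.35, 0.65, -0.67], [-0.82, 0.56, 0.12]]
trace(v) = 1.85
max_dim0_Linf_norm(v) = 2.6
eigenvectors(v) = [[(0.7+0j), (0.7-0j), (0.43+0j)], [-0.31+0.62j, (-0.31-0.62j), -0.09+0.00j], [(-0.16-0.08j), -0.16+0.08j, (0.9+0j)]]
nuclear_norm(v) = 6.87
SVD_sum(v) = [[1.04, 1.16, 1.66],[-0.53, -0.59, -0.85],[1.06, 1.18, 1.70]] + [[0.20, 0.38, -0.39], [-0.6, -1.11, 1.15], [-0.50, -0.93, 0.96]] + [[-0.65, 0.45, 0.09], [-0.53, 0.36, 0.08], [0.37, -0.26, -0.05]]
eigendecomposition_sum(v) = [[(0.11+0.84j), 0.91+0.29j, (0.04-0.37j)], [-0.79-0.27j, (-0.65+0.68j), 0.32+0.20j], [0.07-0.21j, (-0.18-0.17j), (-0.05+0.08j)]] + [[(0.11-0.84j),0.91-0.29j,(0.04+0.37j)], [-0.79+0.27j,-0.65-0.68j,0.32-0.20j], [0.07+0.21j,(-0.18+0.17j),-0.05-0.08j]] + [[(0.38+0j), (0.17+0j), (1.3+0j)], [(-0.08-0j), (-0.03-0j), (-0.26-0j)], [0.78+0.00j, 0.35+0.00j, (2.7+0j)]]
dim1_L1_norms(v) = [3.94, 3.37, 3.53]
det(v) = 8.88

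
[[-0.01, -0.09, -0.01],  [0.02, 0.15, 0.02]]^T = [[-0.01,0.02], [-0.09,0.15], [-0.01,0.02]]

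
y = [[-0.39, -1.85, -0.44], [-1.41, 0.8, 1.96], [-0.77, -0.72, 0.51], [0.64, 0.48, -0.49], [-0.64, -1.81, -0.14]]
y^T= [[-0.39,-1.41,-0.77,0.64,-0.64], [-1.85,0.80,-0.72,0.48,-1.81], [-0.44,1.96,0.51,-0.49,-0.14]]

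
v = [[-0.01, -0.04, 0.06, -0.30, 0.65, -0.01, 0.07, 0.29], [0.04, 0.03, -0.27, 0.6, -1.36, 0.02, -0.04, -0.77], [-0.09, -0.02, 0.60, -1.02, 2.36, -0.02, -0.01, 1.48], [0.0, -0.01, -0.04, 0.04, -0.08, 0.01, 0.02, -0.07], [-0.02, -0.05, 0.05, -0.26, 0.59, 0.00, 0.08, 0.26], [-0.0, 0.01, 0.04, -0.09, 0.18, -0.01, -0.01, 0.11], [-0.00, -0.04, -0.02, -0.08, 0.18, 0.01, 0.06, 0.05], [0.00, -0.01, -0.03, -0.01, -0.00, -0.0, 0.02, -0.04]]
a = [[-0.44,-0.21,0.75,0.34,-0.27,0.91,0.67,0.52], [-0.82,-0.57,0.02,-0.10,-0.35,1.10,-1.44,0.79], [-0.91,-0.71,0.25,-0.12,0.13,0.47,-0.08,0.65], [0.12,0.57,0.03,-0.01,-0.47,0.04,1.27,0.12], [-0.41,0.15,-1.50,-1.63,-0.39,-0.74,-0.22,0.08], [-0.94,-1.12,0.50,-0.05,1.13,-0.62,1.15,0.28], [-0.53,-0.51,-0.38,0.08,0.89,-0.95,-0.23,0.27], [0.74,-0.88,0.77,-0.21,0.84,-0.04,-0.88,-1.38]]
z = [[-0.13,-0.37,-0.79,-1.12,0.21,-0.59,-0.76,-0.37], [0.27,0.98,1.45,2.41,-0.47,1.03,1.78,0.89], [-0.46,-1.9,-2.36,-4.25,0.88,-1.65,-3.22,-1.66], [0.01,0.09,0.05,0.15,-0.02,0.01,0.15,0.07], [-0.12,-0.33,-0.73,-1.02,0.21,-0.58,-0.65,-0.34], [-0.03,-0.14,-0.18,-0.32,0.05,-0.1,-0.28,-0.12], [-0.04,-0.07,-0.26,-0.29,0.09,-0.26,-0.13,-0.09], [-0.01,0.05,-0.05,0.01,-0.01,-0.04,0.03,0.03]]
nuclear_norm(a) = 12.08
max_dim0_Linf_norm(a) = 1.63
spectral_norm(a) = 2.86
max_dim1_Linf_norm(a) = 1.63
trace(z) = -1.35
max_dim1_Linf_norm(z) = 4.25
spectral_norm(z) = 8.02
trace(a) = -3.39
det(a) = -0.00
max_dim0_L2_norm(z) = 5.14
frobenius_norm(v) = 3.64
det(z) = 0.00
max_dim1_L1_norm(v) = 5.6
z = v @ a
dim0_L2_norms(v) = [0.1, 0.09, 0.67, 1.25, 2.87, 0.03, 0.13, 1.72]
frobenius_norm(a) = 5.57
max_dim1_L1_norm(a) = 5.79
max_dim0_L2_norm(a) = 2.52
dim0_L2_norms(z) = [0.56, 2.2, 2.99, 5.14, 1.05, 2.13, 3.83, 1.96]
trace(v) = 1.26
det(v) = -0.00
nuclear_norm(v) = 3.96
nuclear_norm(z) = 8.61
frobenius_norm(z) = 8.04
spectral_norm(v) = 3.63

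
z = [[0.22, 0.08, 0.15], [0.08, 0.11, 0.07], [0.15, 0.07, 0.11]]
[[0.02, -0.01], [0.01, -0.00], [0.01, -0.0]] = z@[[0.01,-0.09], [0.06,-0.01], [0.08,0.09]]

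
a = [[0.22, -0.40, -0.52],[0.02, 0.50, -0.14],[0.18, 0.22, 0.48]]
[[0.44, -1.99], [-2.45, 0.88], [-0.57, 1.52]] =a@[[-2.13, 0.09], [-4.36, 2.33], [1.6, 2.07]]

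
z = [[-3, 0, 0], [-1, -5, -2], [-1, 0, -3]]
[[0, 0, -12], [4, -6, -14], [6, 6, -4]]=z @ [[0, 0, 4], [0, 2, 2], [-2, -2, 0]]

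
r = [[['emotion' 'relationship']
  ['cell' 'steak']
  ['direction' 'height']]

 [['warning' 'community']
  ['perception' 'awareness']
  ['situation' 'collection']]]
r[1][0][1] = 'community'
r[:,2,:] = [['direction', 'height'], ['situation', 'collection']]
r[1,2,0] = 'situation'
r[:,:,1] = [['relationship', 'steak', 'height'], ['community', 'awareness', 'collection']]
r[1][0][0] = 'warning'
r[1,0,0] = 'warning'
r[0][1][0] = 'cell'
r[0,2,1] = 'height'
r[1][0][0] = 'warning'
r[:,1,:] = [['cell', 'steak'], ['perception', 'awareness']]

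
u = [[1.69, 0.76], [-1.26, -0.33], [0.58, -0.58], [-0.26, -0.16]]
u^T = [[1.69, -1.26, 0.58, -0.26],[0.76, -0.33, -0.58, -0.16]]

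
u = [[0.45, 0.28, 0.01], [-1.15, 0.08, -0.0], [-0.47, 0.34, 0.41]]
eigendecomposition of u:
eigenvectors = [[(-0.12-0.33j), -0.12+0.33j, 0.01+0.00j], [(0.71+0j), (0.71-0j), -0.04+0.00j], [0.14-0.59j, 0.14+0.59j, (1+0j)]]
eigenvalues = [(0.27+0.54j), (0.27-0.54j), (0.39+0j)]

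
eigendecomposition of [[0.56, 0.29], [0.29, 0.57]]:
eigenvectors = [[-0.71, -0.70], [0.70, -0.71]]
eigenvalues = [0.27, 0.86]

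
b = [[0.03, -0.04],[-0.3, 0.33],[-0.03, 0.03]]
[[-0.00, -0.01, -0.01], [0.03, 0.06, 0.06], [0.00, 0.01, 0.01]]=b @ [[-0.06, 0.09, -0.06],[0.03, 0.27, 0.14]]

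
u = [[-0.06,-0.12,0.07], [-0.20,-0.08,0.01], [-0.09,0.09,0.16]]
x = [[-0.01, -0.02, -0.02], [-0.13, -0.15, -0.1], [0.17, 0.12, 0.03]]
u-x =[[-0.05, -0.1, 0.09], [-0.07, 0.07, 0.11], [-0.26, -0.03, 0.13]]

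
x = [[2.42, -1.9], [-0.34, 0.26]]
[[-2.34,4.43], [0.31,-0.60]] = x @ [[1.46, -0.73],  [3.09, -3.26]]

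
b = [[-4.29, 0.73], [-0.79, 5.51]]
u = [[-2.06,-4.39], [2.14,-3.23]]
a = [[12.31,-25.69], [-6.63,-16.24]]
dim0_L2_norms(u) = [2.97, 5.45]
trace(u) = -5.29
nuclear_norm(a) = 43.12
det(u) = 16.05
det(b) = -23.06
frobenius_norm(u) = 6.21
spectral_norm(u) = 5.47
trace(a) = -3.93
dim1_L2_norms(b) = [4.35, 5.57]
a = u @ b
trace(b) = 1.22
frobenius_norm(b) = 7.07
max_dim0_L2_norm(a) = 30.39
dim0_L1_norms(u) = [4.2, 7.62]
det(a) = -370.24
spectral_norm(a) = 31.29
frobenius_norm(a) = 33.45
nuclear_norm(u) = 8.40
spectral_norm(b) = 5.87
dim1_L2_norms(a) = [28.49, 17.54]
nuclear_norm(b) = 9.80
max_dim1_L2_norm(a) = 28.49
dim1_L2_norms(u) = [4.85, 3.87]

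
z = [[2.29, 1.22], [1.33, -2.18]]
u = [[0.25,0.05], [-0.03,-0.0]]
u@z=[[0.64, 0.20], [-0.07, -0.04]]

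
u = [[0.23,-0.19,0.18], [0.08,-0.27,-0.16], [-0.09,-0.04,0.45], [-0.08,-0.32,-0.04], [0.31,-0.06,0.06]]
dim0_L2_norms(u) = [0.41, 0.47, 0.52]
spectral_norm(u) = 0.52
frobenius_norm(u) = 0.81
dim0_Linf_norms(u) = [0.31, 0.32, 0.45]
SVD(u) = [[-0.52, -0.42, -0.21], [0.13, -0.62, 0.19], [-0.80, 0.32, 0.34], [-0.04, -0.46, 0.66], [-0.27, -0.37, -0.61]] @ diag([0.5177330585519271, 0.5009069697354435, 0.36502696852824745]) @ [[-0.23,0.24,-0.94], [-0.5,0.80,0.32], [-0.83,-0.55,0.06]]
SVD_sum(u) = [[0.06, -0.06, 0.25], [-0.02, 0.02, -0.06], [0.09, -0.10, 0.39], [0.00, -0.00, 0.02], [0.03, -0.03, 0.13]] + [[0.10, -0.17, -0.07], [0.15, -0.25, -0.1], [-0.08, 0.13, 0.05], [0.12, -0.18, -0.07], [0.09, -0.15, -0.06]] + [[0.06,0.04,-0.00], [-0.06,-0.04,0.0], [-0.1,-0.07,0.01], [-0.2,-0.13,0.02], [0.19,0.12,-0.01]]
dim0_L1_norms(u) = [0.79, 0.88, 0.89]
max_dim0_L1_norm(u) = 0.89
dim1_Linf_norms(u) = [0.23, 0.27, 0.45, 0.32, 0.31]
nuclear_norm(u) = 1.38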